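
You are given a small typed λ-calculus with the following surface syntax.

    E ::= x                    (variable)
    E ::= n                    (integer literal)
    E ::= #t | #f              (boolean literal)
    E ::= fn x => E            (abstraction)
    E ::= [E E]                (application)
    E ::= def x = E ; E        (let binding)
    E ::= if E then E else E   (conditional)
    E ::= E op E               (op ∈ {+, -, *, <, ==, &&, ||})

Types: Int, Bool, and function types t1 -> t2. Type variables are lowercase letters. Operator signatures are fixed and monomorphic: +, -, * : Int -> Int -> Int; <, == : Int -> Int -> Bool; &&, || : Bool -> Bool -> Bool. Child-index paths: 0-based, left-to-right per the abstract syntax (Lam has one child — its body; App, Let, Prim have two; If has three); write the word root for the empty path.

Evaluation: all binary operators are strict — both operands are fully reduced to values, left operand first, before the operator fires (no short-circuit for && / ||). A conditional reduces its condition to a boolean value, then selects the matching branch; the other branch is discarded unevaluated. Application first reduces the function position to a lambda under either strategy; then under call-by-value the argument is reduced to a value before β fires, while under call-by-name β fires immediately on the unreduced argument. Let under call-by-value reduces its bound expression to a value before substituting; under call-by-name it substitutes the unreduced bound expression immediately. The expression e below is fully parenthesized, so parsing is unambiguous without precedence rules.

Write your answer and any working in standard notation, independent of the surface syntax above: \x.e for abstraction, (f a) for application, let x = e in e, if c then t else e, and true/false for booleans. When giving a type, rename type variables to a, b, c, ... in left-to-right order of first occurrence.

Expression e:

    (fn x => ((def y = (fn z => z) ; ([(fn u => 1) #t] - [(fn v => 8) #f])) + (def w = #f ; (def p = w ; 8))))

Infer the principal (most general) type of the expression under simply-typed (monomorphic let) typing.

Answer: a -> Int

Trace:
z : b
\z._ : b -> b
let y : b -> b
\u._ : c -> Int
  unify c -> Int ~ Bool -> d
  unify c ~ Bool
  unify Int ~ d
_ _ : Int
  unify Int ~ Int
\v._ : e -> Int
  unify e -> Int ~ Bool -> f
  unify e ~ Bool
  unify Int ~ f
_ _ : Int
  unify Int ~ Int
  unify Int ~ Int
let w : Bool
w : Bool
let p : Bool
  unify Int ~ Int
\x._ : a -> Int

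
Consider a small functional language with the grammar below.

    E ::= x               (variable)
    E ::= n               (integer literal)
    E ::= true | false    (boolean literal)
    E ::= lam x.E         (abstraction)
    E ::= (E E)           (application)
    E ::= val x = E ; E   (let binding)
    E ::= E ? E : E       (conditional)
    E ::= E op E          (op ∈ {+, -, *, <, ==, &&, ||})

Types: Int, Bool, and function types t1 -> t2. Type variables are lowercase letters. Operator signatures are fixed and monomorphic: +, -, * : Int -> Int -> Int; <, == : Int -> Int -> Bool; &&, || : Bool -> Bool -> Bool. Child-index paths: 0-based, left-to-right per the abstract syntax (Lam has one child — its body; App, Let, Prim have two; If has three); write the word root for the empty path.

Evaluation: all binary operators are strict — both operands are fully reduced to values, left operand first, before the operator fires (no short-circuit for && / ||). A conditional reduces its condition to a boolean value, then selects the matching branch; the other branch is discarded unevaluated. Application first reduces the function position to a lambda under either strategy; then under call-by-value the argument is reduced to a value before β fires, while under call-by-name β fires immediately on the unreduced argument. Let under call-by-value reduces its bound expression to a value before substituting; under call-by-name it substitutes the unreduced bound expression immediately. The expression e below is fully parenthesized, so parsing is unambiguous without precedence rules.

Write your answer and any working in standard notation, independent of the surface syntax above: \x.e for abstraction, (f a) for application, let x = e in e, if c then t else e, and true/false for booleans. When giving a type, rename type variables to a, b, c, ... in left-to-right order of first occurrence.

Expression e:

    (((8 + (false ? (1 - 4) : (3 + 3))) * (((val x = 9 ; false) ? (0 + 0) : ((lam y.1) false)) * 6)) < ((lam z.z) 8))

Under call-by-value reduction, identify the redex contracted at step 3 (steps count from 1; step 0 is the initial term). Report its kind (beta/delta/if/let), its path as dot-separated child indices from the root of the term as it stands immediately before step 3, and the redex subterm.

Derivation:
step 0: (((8 + (if false then (1 - 4) else (3 + 3))) * ((if (let x = 9 in false) then (0 + 0) else ((\y.1) false)) * 6)) < ((\z.z) 8))
step 1: [if@0.0.1] (((8 + (3 + 3)) * ((if (let x = 9 in false) then (0 + 0) else ((\y.1) false)) * 6)) < ((\z.z) 8))
step 2: [delta@0.0.1] (((8 + 6) * ((if (let x = 9 in false) then (0 + 0) else ((\y.1) false)) * 6)) < ((\z.z) 8))
step 3: [delta@0.0] ((14 * ((if (let x = 9 in false) then (0 + 0) else ((\y.1) false)) * 6)) < ((\z.z) 8))

Answer: delta at 0.0 : (8 + 6)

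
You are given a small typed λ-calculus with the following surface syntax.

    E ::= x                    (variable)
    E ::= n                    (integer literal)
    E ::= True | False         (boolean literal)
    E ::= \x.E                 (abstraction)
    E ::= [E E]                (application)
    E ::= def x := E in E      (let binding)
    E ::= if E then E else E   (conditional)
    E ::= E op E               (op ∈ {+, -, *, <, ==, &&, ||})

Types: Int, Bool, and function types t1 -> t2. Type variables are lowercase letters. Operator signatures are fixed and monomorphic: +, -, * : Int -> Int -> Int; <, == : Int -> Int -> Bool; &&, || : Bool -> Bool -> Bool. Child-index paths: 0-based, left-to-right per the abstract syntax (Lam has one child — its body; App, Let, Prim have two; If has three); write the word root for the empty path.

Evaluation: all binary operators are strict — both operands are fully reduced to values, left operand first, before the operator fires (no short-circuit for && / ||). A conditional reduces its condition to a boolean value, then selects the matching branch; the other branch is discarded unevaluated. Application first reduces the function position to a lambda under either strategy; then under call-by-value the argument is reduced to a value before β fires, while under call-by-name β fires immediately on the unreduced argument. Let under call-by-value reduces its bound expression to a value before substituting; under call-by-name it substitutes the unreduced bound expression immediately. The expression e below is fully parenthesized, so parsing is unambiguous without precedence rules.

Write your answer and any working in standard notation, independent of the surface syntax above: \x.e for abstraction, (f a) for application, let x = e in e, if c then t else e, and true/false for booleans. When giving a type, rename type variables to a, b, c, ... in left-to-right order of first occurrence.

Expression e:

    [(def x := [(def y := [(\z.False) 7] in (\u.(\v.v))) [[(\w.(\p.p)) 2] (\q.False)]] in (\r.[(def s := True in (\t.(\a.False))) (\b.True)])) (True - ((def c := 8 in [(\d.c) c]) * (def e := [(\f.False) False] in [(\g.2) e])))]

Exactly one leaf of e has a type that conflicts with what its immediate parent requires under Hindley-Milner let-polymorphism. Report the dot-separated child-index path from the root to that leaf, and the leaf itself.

Trace:
\z._ : a -> Bool
  unify a -> Bool ~ Int -> b
  unify a ~ Int
  unify Bool ~ b
_ _ : Bool
let y : Bool
v : d
\v._ : d -> d
\u._ : c -> d -> d
p : f
\p._ : f -> f
\w._ : e -> f -> f
  unify e -> f -> f ~ Int -> g
  unify e ~ Int
  unify f -> f ~ g
_ _ : f -> f
\q._ : h -> Bool
  unify f -> f ~ (h -> Bool) -> i
  unify f ~ h -> Bool
  unify h -> Bool ~ i
_ _ : h -> Bool
  unify c -> d -> d ~ (h -> Bool) -> j
  unify c ~ h -> Bool
  unify d -> d ~ j
_ _ : d -> d
let x : forall. d -> d
let s : Bool
\a._ : m -> Bool
\t._ : l -> m -> Bool
\b._ : n -> Bool
  unify l -> m -> Bool ~ (n -> Bool) -> o
  unify l ~ n -> Bool
  unify m -> Bool ~ o
_ _ : m -> Bool
\r._ : k -> m -> Bool
  unify Bool ~ Int
  FAIL: mismatch Bool ~ Int

Answer: 1.0 : true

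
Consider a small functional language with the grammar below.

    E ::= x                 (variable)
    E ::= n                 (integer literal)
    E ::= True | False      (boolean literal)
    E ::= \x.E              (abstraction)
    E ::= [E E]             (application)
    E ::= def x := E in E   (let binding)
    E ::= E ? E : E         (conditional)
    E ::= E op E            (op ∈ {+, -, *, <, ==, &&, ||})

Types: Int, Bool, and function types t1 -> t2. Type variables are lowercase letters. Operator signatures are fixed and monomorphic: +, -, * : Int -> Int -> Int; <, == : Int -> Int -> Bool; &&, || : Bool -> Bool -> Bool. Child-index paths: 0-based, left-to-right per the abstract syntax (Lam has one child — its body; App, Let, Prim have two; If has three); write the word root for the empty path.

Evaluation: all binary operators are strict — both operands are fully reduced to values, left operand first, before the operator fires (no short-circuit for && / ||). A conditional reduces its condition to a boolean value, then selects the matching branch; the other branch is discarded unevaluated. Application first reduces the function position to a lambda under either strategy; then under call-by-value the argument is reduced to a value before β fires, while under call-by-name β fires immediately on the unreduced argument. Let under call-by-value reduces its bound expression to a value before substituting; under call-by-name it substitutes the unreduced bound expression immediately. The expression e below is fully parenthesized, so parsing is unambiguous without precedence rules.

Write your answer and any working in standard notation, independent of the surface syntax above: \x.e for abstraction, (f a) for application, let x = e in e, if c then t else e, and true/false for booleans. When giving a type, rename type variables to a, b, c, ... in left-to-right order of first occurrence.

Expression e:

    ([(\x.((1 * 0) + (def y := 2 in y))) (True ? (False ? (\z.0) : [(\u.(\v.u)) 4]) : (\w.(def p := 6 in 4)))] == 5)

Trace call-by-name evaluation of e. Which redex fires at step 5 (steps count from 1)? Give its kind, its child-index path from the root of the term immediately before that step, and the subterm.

Working:
step 0: (((\x.((1 * 0) + (let y = 2 in y))) (if true then (if false then (\z.0) else ((\u.(\v.u)) 4)) else (\w.(let p = 6 in 4)))) == 5)
step 1: [beta@0] (((1 * 0) + (let y = 2 in y)) == 5)
step 2: [delta@0.0] ((0 + (let y = 2 in y)) == 5)
step 3: [let@0.1] ((0 + 2) == 5)
step 4: [delta@0] (2 == 5)
step 5: [delta@root] false

Answer: delta at root : (2 == 5)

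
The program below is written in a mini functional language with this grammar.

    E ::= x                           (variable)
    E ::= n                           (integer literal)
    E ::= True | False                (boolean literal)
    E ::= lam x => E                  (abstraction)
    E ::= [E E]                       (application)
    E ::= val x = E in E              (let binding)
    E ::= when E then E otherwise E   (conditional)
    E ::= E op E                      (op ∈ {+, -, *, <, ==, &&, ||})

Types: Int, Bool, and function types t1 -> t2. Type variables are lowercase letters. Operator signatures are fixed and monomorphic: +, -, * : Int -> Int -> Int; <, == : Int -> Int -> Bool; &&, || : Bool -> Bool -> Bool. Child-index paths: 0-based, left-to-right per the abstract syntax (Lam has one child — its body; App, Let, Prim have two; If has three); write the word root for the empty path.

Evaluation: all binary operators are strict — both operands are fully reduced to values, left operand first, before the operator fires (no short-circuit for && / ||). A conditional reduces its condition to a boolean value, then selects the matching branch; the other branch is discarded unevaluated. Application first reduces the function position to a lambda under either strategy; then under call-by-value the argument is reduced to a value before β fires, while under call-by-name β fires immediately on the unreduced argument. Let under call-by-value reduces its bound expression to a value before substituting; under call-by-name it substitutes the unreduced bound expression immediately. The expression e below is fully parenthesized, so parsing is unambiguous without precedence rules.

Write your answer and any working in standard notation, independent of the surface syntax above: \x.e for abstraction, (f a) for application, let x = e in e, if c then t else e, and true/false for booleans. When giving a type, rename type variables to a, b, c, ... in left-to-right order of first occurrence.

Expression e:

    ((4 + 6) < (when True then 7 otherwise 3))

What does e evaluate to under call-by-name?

Trace:
step 0: ((4 + 6) < (if true then 7 else 3))
step 1: [delta@0] (10 < (if true then 7 else 3))
step 2: [if@1] (10 < 7)
step 3: [delta@root] false

Answer: false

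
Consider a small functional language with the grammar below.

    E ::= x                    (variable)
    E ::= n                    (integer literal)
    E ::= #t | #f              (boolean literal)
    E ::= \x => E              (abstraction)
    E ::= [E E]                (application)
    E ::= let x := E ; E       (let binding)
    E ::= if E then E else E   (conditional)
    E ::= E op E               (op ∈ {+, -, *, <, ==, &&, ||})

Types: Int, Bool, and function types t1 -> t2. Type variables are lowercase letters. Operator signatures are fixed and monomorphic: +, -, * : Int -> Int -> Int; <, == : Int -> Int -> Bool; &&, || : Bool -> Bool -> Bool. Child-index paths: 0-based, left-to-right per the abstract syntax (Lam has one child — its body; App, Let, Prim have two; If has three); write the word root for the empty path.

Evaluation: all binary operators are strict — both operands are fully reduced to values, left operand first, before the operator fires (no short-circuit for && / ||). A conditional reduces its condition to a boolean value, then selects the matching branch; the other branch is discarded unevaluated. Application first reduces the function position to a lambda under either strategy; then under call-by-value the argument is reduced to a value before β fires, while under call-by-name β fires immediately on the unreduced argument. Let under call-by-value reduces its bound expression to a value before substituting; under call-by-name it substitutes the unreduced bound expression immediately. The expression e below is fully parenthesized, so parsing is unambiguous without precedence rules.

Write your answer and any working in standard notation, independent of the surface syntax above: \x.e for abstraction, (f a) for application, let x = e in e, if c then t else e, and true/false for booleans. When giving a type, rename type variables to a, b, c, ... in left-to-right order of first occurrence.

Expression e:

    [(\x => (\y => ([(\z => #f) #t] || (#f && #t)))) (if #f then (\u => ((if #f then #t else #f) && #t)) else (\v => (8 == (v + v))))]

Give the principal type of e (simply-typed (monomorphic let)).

Working:
\z._ : c -> Bool
  unify c -> Bool ~ Bool -> d
  unify c ~ Bool
  unify Bool ~ d
_ _ : Bool
  unify Bool ~ Bool
  unify Bool ~ Bool
  unify Bool ~ Bool
  unify Bool ~ Bool
\y._ : b -> Bool
\x._ : a -> b -> Bool
  unify Bool ~ Bool
  unify Bool ~ Bool
  unify Bool ~ Bool
  unify Bool ~ Bool
  unify Bool ~ Bool
\u._ : e -> Bool
  unify Int ~ Int
v : f
  unify f ~ Int
v : Int
  unify Int ~ Int
  unify Int ~ Int
\v._ : Int -> Bool
  unify e -> Bool ~ Int -> Bool
  unify e ~ Int
  unify Bool ~ Bool
  unify a -> b -> Bool ~ (Int -> Bool) -> g
  unify a ~ Int -> Bool
  unify b -> Bool ~ g
_ _ : b -> Bool

Answer: a -> Bool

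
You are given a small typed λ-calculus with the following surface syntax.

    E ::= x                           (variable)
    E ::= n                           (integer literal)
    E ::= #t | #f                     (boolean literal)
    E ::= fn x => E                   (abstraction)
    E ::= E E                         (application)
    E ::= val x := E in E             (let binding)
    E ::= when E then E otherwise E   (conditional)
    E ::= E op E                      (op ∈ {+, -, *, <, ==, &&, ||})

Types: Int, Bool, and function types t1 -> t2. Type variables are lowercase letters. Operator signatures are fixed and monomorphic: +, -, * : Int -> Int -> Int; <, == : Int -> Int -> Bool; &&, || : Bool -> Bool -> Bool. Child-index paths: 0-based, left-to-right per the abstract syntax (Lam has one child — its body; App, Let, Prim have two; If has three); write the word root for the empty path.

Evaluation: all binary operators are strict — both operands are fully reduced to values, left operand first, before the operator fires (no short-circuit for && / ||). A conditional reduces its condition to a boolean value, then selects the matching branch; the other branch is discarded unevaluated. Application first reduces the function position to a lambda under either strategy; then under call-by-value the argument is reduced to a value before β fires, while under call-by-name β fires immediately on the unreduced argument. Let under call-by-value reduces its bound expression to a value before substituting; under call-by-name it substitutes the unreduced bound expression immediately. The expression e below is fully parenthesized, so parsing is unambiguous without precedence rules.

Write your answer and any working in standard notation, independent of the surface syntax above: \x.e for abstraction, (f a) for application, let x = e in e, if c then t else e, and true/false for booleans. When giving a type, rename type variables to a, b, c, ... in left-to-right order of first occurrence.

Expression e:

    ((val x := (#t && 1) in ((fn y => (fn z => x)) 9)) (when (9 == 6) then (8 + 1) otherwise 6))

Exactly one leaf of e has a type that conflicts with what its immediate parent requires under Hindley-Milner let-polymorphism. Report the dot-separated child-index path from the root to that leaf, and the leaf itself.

Answer: 0.0.1 : 1

Working:
  unify Bool ~ Bool
  unify Int ~ Bool
  FAIL: mismatch Int ~ Bool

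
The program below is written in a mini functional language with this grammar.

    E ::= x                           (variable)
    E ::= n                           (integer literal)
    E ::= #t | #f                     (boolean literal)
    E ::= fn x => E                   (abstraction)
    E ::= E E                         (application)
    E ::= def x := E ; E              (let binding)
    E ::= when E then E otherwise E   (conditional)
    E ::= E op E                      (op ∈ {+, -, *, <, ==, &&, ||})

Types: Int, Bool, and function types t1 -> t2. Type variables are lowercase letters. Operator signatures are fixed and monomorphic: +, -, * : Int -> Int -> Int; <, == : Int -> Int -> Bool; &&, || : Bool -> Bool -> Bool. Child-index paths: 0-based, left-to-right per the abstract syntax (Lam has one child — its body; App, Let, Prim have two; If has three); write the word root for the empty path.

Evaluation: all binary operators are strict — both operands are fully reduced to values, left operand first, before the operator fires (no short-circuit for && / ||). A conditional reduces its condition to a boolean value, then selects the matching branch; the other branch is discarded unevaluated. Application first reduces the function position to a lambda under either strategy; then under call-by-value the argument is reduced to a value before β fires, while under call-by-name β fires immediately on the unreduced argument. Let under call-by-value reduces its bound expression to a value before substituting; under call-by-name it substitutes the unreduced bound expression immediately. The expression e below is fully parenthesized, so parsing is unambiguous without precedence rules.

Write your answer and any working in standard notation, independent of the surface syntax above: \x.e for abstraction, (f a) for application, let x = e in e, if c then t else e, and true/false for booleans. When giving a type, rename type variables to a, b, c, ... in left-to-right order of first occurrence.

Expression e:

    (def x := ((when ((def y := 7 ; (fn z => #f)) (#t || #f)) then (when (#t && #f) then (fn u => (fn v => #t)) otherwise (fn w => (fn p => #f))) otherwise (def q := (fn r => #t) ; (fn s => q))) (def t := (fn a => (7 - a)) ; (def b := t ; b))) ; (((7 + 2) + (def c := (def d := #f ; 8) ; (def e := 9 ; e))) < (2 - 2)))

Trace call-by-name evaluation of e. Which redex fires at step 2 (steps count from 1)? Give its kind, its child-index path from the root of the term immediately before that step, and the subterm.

Trace:
step 0: (let x = ((if ((let y = 7 in (\z.false)) (true || false)) then (if (true && false) then (\u.(\v.true)) else (\w.(\p.false))) else (let q = (\r.true) in (\s.q))) (let t = (\a.(7 - a)) in (let b = t in b))) in (((7 + 2) + (let c = (let d = false in 8) in (let e = 9 in e))) < (2 - 2)))
step 1: [let@root] (((7 + 2) + (let c = (let d = false in 8) in (let e = 9 in e))) < (2 - 2))
step 2: [delta@0.0] ((9 + (let c = (let d = false in 8) in (let e = 9 in e))) < (2 - 2))

Answer: delta at 0.0 : (7 + 2)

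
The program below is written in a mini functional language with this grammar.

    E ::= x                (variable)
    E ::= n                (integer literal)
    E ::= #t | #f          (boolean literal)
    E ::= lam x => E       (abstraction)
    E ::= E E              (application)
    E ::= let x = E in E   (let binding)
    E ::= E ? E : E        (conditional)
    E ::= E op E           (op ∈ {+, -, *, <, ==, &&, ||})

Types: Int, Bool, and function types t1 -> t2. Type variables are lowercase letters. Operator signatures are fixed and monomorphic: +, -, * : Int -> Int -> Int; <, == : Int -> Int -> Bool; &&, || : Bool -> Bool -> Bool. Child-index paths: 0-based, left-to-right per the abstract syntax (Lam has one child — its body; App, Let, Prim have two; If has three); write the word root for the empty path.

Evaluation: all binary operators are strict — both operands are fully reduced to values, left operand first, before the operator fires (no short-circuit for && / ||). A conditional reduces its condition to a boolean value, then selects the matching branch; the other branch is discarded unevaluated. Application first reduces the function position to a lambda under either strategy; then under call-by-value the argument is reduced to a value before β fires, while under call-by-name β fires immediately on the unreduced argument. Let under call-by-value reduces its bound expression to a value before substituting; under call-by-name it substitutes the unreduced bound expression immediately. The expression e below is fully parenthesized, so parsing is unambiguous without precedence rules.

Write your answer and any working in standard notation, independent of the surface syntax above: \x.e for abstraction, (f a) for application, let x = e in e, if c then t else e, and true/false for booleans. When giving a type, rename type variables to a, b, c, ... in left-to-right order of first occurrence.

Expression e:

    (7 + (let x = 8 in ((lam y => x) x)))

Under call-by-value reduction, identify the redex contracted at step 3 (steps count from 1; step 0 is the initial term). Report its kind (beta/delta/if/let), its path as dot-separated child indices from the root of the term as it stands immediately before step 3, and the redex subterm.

Working:
step 0: (7 + (let x = 8 in ((\y.x) x)))
step 1: [let@1] (7 + ((\y.8) 8))
step 2: [beta@1] (7 + 8)
step 3: [delta@root] 15

Answer: delta at root : (7 + 8)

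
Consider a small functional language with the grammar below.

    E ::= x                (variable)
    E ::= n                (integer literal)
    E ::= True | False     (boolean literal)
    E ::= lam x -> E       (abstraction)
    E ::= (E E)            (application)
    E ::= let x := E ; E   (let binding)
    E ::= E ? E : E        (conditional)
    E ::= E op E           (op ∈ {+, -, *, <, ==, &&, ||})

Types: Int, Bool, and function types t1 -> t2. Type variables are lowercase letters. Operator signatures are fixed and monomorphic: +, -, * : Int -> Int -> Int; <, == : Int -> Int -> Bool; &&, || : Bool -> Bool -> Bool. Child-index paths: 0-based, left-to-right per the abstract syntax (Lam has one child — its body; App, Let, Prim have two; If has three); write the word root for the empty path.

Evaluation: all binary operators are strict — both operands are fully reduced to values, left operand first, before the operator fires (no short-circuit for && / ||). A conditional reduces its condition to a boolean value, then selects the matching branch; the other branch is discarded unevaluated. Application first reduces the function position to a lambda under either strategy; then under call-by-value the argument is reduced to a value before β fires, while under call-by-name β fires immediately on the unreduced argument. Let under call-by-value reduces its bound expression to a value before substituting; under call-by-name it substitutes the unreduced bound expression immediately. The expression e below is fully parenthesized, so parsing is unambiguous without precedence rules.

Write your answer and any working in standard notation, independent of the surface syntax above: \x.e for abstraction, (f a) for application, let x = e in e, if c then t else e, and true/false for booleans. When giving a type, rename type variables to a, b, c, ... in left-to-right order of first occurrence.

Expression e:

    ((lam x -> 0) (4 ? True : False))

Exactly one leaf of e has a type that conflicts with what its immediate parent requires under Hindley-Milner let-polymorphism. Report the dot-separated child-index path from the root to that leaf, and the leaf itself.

Trace:
\x._ : a -> Int
  unify Int ~ Bool
  FAIL: mismatch Int ~ Bool

Answer: 1.0 : 4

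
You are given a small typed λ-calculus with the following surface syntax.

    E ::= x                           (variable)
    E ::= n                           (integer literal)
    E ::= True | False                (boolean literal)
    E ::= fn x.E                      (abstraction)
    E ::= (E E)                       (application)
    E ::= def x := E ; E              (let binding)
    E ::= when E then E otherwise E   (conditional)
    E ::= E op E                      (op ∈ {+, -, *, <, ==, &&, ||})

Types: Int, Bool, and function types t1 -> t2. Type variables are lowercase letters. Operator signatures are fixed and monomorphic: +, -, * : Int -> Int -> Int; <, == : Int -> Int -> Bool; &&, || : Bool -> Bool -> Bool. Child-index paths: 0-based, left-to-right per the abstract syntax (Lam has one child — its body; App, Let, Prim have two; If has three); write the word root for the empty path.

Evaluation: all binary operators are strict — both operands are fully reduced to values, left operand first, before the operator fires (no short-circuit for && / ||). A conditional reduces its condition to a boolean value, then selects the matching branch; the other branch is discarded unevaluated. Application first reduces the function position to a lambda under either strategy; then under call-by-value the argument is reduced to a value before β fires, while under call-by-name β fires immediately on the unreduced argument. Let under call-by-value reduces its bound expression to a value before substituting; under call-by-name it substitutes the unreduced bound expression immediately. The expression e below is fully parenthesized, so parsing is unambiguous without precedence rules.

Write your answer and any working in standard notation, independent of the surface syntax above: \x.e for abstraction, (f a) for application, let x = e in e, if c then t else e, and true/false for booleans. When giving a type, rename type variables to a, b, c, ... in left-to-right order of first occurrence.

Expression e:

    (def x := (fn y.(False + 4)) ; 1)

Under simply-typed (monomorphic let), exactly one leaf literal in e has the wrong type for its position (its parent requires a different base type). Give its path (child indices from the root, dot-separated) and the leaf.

Working:
  unify Bool ~ Int
  FAIL: mismatch Bool ~ Int

Answer: 0.0.0 : false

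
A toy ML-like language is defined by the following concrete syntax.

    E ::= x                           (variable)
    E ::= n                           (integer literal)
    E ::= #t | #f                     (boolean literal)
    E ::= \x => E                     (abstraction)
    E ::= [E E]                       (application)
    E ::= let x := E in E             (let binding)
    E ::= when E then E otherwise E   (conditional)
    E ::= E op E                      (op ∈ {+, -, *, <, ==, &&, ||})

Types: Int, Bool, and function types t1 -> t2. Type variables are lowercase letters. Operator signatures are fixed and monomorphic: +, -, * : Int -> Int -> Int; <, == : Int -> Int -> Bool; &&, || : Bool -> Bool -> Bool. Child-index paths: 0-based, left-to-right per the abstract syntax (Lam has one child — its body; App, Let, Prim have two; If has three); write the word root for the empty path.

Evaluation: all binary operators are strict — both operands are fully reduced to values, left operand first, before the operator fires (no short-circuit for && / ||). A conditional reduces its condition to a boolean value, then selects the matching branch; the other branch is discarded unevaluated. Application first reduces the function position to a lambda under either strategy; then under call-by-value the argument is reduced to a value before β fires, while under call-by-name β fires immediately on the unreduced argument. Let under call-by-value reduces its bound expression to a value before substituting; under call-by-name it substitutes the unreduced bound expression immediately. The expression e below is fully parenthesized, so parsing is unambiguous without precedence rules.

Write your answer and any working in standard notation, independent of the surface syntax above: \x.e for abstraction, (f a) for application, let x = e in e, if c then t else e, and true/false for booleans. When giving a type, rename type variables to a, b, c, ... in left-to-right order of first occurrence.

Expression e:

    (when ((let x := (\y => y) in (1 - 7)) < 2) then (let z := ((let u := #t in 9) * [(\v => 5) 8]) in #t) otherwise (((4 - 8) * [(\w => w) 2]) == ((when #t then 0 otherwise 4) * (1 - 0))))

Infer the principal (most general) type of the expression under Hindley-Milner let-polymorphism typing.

Answer: Bool

Derivation:
y : a
\y._ : a -> a
let x : forall. a -> a
  unify Int ~ Int
  unify Int ~ Int
  unify Int ~ Int
  unify Int ~ Int
  unify Bool ~ Bool
let u : Bool
  unify Int ~ Int
\v._ : b -> Int
  unify b -> Int ~ Int -> c
  unify b ~ Int
  unify Int ~ c
_ _ : Int
  unify Int ~ Int
let z : Int
  unify Int ~ Int
  unify Int ~ Int
  unify Int ~ Int
w : d
\w._ : d -> d
  unify d -> d ~ Int -> e
  unify d ~ Int
  unify Int ~ e
_ _ : Int
  unify Int ~ Int
  unify Int ~ Int
  unify Bool ~ Bool
  unify Int ~ Int
  unify Int ~ Int
  unify Int ~ Int
  unify Int ~ Int
  unify Int ~ Int
  unify Int ~ Int
  unify Bool ~ Bool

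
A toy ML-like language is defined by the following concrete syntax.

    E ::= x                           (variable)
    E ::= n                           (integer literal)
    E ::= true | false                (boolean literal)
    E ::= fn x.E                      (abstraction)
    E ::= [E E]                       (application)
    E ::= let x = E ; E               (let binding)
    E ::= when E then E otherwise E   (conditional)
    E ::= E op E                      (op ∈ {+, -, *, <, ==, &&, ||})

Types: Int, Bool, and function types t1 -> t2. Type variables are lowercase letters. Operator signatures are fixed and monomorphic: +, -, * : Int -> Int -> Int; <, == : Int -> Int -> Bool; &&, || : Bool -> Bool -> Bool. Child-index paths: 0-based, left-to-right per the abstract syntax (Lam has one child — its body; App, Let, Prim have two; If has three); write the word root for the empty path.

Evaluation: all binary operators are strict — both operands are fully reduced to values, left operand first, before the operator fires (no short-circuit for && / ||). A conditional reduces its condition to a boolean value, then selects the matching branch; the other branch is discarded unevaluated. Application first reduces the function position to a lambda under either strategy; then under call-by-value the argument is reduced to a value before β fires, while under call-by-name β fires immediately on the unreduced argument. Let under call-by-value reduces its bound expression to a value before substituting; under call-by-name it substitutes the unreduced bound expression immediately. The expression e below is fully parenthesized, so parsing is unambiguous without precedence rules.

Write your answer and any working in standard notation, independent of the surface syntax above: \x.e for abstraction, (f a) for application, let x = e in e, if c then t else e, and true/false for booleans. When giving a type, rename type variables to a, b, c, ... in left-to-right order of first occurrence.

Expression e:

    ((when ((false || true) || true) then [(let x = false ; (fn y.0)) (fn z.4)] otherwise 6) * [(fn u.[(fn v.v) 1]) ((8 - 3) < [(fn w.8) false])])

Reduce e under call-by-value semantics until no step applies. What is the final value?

Working:
step 0: ((if ((false || true) || true) then ((let x = false in (\y.0)) (\z.4)) else 6) * ((\u.((\v.v) 1)) ((8 - 3) < ((\w.8) false))))
step 1: [delta@0.0.0] ((if (true || true) then ((let x = false in (\y.0)) (\z.4)) else 6) * ((\u.((\v.v) 1)) ((8 - 3) < ((\w.8) false))))
step 2: [delta@0.0] ((if true then ((let x = false in (\y.0)) (\z.4)) else 6) * ((\u.((\v.v) 1)) ((8 - 3) < ((\w.8) false))))
step 3: [if@0] (((let x = false in (\y.0)) (\z.4)) * ((\u.((\v.v) 1)) ((8 - 3) < ((\w.8) false))))
step 4: [let@0.0] (((\y.0) (\z.4)) * ((\u.((\v.v) 1)) ((8 - 3) < ((\w.8) false))))
step 5: [beta@0] (0 * ((\u.((\v.v) 1)) ((8 - 3) < ((\w.8) false))))
step 6: [delta@1.1.0] (0 * ((\u.((\v.v) 1)) (5 < ((\w.8) false))))
step 7: [beta@1.1.1] (0 * ((\u.((\v.v) 1)) (5 < 8)))
step 8: [delta@1.1] (0 * ((\u.((\v.v) 1)) true))
step 9: [beta@1] (0 * ((\v.v) 1))
step 10: [beta@1] (0 * 1)
step 11: [delta@root] 0

Answer: 0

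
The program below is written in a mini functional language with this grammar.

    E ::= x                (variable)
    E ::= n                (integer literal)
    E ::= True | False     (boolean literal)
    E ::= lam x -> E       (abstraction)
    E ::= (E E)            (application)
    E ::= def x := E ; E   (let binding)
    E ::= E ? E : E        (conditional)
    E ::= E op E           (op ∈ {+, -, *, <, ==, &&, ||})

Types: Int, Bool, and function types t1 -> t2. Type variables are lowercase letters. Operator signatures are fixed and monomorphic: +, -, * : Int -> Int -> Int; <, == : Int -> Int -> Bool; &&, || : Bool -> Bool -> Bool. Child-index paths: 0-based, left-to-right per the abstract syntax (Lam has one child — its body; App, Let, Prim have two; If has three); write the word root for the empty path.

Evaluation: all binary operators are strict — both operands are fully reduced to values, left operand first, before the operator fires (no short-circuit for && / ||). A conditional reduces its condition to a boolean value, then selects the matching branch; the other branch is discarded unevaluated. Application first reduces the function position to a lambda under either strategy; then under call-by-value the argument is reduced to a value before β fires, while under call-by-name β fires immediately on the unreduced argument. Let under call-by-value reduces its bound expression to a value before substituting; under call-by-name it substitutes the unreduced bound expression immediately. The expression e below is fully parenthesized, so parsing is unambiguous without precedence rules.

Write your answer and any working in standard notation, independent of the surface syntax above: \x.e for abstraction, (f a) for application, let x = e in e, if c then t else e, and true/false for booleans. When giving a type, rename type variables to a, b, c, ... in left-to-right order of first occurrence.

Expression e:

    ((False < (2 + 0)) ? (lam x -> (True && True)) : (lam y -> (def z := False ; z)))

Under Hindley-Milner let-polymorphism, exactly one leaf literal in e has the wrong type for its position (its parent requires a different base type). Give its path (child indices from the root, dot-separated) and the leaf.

Answer: 0.0 : false

Working:
  unify Bool ~ Int
  FAIL: mismatch Bool ~ Int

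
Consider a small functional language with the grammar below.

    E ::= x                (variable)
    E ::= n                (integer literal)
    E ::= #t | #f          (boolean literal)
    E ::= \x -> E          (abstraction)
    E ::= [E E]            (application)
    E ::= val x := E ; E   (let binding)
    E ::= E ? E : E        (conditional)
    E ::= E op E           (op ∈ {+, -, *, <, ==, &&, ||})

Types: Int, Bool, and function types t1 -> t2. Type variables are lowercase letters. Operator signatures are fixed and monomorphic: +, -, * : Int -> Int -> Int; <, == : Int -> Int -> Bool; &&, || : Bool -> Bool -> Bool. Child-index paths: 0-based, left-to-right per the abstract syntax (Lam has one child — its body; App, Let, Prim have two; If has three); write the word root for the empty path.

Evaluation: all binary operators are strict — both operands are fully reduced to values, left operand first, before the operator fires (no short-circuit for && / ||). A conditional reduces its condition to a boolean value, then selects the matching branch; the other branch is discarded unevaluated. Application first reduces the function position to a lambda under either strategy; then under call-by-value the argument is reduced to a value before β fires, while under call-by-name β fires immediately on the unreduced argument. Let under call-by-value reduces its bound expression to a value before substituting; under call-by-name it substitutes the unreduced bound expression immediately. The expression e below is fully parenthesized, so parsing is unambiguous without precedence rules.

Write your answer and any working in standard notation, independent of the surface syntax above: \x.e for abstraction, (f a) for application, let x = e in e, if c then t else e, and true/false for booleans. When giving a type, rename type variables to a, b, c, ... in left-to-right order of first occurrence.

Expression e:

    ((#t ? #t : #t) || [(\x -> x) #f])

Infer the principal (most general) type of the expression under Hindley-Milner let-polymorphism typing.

Trace:
  unify Bool ~ Bool
  unify Bool ~ Bool
  unify Bool ~ Bool
x : a
\x._ : a -> a
  unify a -> a ~ Bool -> b
  unify a ~ Bool
  unify Bool ~ b
_ _ : Bool
  unify Bool ~ Bool

Answer: Bool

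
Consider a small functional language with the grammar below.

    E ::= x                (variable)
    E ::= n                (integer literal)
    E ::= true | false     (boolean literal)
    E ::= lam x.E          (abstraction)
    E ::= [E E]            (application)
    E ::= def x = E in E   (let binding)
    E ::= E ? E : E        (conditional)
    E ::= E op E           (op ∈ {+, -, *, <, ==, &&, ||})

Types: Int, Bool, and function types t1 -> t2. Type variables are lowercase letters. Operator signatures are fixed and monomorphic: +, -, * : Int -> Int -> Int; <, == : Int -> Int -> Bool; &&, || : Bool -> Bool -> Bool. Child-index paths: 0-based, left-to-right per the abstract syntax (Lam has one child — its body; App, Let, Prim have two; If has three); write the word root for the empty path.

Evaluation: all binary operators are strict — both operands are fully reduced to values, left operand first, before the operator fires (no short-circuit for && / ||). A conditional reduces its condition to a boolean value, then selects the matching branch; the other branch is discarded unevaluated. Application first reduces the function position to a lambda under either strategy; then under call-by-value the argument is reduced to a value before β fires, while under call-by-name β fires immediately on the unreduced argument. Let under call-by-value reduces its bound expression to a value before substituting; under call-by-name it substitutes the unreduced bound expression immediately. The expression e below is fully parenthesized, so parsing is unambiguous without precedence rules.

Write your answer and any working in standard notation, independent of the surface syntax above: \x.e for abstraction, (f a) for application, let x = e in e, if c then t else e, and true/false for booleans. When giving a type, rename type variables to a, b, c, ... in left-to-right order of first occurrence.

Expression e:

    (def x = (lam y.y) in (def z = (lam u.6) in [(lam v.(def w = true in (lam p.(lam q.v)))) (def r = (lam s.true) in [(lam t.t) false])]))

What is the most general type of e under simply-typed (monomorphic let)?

Answer: a -> b -> Bool

Working:
y : a
\y._ : a -> a
let x : a -> a
\u._ : b -> Int
let z : b -> Int
let w : Bool
v : c
\q._ : e -> c
\p._ : d -> e -> c
\v._ : c -> d -> e -> c
\s._ : f -> Bool
let r : f -> Bool
t : g
\t._ : g -> g
  unify g -> g ~ Bool -> h
  unify g ~ Bool
  unify Bool ~ h
_ _ : Bool
  unify c -> d -> e -> c ~ Bool -> i
  unify c ~ Bool
  unify d -> e -> Bool ~ i
_ _ : d -> e -> Bool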